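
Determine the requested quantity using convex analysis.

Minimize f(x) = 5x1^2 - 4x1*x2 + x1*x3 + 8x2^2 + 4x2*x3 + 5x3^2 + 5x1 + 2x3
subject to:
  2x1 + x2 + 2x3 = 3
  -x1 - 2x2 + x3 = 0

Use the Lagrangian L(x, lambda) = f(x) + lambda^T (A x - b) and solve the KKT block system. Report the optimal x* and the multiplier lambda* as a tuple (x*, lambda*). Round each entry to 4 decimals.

Form the Lagrangian:
  L(x, lambda) = (1/2) x^T Q x + c^T x + lambda^T (A x - b)
Stationarity (grad_x L = 0): Q x + c + A^T lambda = 0.
Primal feasibility: A x = b.

This gives the KKT block system:
  [ Q   A^T ] [ x     ]   [-c ]
  [ A    0  ] [ lambda ] = [ b ]

Solving the linear system:
  x*      = (0.5341, 0.1727, 0.8796)
  lambda* = (-5.6375, -0.7457)
  f(x*)   = 10.6709

x* = (0.5341, 0.1727, 0.8796), lambda* = (-5.6375, -0.7457)


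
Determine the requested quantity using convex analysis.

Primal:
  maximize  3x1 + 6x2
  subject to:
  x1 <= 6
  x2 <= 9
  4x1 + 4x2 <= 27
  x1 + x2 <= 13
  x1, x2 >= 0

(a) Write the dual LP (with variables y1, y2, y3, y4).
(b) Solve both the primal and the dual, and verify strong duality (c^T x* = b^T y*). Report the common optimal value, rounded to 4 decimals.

The standard primal-dual pair for 'max c^T x s.t. A x <= b, x >= 0' is:
  Dual:  min b^T y  s.t.  A^T y >= c,  y >= 0.

So the dual LP is:
  minimize  6y1 + 9y2 + 27y3 + 13y4
  subject to:
    y1 + 4y3 + y4 >= 3
    y2 + 4y3 + y4 >= 6
    y1, y2, y3, y4 >= 0

Solving the primal: x* = (0, 6.75).
  primal value c^T x* = 40.5.
Solving the dual: y* = (0, 0, 1.5, 0).
  dual value b^T y* = 40.5.
Strong duality: c^T x* = b^T y*. Confirmed.

40.5


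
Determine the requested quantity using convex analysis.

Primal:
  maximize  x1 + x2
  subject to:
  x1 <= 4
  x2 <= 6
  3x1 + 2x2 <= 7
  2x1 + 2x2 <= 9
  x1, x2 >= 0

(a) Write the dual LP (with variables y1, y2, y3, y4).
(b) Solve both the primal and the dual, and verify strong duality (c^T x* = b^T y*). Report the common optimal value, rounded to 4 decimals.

The standard primal-dual pair for 'max c^T x s.t. A x <= b, x >= 0' is:
  Dual:  min b^T y  s.t.  A^T y >= c,  y >= 0.

So the dual LP is:
  minimize  4y1 + 6y2 + 7y3 + 9y4
  subject to:
    y1 + 3y3 + 2y4 >= 1
    y2 + 2y3 + 2y4 >= 1
    y1, y2, y3, y4 >= 0

Solving the primal: x* = (0, 3.5).
  primal value c^T x* = 3.5.
Solving the dual: y* = (0, 0, 0.5, 0).
  dual value b^T y* = 3.5.
Strong duality: c^T x* = b^T y*. Confirmed.

3.5


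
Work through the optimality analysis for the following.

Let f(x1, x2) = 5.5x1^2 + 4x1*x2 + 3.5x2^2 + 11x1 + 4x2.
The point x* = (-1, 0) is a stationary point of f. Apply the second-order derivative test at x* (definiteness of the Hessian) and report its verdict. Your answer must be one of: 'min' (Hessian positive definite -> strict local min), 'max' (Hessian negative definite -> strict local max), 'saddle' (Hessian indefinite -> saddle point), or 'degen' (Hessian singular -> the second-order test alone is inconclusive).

Compute the Hessian H = grad^2 f:
  H = [[11, 4], [4, 7]]
Verify stationarity: grad f(x*) = H x* + g = (0, 0).
Eigenvalues of H: 4.5279, 13.4721.
Both eigenvalues > 0, so H is positive definite -> x* is a strict local min.

min


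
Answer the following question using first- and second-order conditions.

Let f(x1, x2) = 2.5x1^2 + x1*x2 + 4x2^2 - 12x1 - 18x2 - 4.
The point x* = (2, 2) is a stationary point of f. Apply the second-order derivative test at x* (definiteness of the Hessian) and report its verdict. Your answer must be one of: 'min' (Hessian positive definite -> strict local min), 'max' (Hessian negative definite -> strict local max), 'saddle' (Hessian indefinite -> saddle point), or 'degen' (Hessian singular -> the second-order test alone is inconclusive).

Compute the Hessian H = grad^2 f:
  H = [[5, 1], [1, 8]]
Verify stationarity: grad f(x*) = H x* + g = (0, 0).
Eigenvalues of H: 4.6972, 8.3028.
Both eigenvalues > 0, so H is positive definite -> x* is a strict local min.

min


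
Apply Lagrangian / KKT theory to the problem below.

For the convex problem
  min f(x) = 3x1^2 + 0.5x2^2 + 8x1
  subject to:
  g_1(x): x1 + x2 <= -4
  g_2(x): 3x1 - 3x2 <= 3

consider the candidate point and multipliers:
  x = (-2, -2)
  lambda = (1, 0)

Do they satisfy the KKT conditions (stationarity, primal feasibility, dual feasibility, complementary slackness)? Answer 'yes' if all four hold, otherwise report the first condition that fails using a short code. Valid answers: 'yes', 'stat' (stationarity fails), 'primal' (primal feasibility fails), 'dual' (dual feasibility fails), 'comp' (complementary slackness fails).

Gradient of f: grad f(x) = Q x + c = (-4, -2)
Constraint values g_i(x) = a_i^T x - b_i:
  g_1((-2, -2)) = 0
  g_2((-2, -2)) = -3
Stationarity residual: grad f(x) + sum_i lambda_i a_i = (-3, -1)
  -> stationarity FAILS
Primal feasibility (all g_i <= 0): OK
Dual feasibility (all lambda_i >= 0): OK
Complementary slackness (lambda_i * g_i(x) = 0 for all i): OK

Verdict: the first failing condition is stationarity -> stat.

stat


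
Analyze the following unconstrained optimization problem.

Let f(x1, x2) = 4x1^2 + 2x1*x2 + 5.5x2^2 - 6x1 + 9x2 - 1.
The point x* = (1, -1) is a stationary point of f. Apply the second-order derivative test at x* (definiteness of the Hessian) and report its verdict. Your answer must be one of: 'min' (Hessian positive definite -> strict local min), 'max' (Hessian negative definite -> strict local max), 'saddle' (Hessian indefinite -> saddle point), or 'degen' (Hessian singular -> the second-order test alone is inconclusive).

Compute the Hessian H = grad^2 f:
  H = [[8, 2], [2, 11]]
Verify stationarity: grad f(x*) = H x* + g = (0, 0).
Eigenvalues of H: 7, 12.
Both eigenvalues > 0, so H is positive definite -> x* is a strict local min.

min


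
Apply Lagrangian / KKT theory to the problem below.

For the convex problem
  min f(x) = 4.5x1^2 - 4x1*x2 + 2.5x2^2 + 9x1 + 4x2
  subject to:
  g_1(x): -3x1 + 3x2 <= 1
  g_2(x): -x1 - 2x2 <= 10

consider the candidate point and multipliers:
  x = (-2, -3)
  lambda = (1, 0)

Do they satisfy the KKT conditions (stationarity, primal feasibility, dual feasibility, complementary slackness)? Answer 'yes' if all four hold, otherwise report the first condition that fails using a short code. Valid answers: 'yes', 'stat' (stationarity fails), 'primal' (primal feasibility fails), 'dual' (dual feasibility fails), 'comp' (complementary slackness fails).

Gradient of f: grad f(x) = Q x + c = (3, -3)
Constraint values g_i(x) = a_i^T x - b_i:
  g_1((-2, -3)) = -4
  g_2((-2, -3)) = -2
Stationarity residual: grad f(x) + sum_i lambda_i a_i = (0, 0)
  -> stationarity OK
Primal feasibility (all g_i <= 0): OK
Dual feasibility (all lambda_i >= 0): OK
Complementary slackness (lambda_i * g_i(x) = 0 for all i): FAILS

Verdict: the first failing condition is complementary_slackness -> comp.

comp


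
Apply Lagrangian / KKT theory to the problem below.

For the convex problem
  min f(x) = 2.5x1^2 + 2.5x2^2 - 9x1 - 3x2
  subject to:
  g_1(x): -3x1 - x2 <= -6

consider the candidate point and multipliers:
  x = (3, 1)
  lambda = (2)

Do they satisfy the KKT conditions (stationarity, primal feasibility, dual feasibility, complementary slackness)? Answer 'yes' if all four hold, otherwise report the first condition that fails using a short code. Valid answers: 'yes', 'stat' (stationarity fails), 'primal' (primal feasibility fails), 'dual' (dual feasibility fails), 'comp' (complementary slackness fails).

Gradient of f: grad f(x) = Q x + c = (6, 2)
Constraint values g_i(x) = a_i^T x - b_i:
  g_1((3, 1)) = -4
Stationarity residual: grad f(x) + sum_i lambda_i a_i = (0, 0)
  -> stationarity OK
Primal feasibility (all g_i <= 0): OK
Dual feasibility (all lambda_i >= 0): OK
Complementary slackness (lambda_i * g_i(x) = 0 for all i): FAILS

Verdict: the first failing condition is complementary_slackness -> comp.

comp


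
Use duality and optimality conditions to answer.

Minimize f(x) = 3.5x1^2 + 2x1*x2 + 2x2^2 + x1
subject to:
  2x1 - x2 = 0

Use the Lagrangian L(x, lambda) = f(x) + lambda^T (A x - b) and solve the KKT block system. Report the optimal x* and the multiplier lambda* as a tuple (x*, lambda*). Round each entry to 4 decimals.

Form the Lagrangian:
  L(x, lambda) = (1/2) x^T Q x + c^T x + lambda^T (A x - b)
Stationarity (grad_x L = 0): Q x + c + A^T lambda = 0.
Primal feasibility: A x = b.

This gives the KKT block system:
  [ Q   A^T ] [ x     ]   [-c ]
  [ A    0  ] [ lambda ] = [ b ]

Solving the linear system:
  x*      = (-0.0323, -0.0645)
  lambda* = (-0.3226)
  f(x*)   = -0.0161

x* = (-0.0323, -0.0645), lambda* = (-0.3226)


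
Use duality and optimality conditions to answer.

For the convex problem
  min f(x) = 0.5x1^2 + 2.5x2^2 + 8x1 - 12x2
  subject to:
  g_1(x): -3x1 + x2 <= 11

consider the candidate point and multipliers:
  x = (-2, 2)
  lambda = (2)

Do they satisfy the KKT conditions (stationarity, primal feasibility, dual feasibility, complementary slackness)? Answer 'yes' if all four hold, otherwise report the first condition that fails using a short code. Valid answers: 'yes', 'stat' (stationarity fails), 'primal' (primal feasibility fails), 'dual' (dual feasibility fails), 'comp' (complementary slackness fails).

Gradient of f: grad f(x) = Q x + c = (6, -2)
Constraint values g_i(x) = a_i^T x - b_i:
  g_1((-2, 2)) = -3
Stationarity residual: grad f(x) + sum_i lambda_i a_i = (0, 0)
  -> stationarity OK
Primal feasibility (all g_i <= 0): OK
Dual feasibility (all lambda_i >= 0): OK
Complementary slackness (lambda_i * g_i(x) = 0 for all i): FAILS

Verdict: the first failing condition is complementary_slackness -> comp.

comp


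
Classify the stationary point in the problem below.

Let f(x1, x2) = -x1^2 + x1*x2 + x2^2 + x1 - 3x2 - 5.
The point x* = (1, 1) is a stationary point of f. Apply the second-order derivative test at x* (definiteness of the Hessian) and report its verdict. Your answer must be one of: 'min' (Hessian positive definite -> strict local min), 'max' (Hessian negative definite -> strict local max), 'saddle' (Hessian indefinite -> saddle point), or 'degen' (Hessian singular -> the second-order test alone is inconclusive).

Compute the Hessian H = grad^2 f:
  H = [[-2, 1], [1, 2]]
Verify stationarity: grad f(x*) = H x* + g = (0, 0).
Eigenvalues of H: -2.2361, 2.2361.
Eigenvalues have mixed signs, so H is indefinite -> x* is a saddle point.

saddle


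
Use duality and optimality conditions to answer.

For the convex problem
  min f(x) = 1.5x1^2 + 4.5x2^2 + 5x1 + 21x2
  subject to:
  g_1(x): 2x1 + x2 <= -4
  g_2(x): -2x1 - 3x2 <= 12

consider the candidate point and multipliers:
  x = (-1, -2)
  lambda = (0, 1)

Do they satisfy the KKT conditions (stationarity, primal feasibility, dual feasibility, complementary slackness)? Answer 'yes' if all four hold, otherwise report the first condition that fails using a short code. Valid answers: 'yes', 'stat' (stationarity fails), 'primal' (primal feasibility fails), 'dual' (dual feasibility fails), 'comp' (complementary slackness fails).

Gradient of f: grad f(x) = Q x + c = (2, 3)
Constraint values g_i(x) = a_i^T x - b_i:
  g_1((-1, -2)) = 0
  g_2((-1, -2)) = -4
Stationarity residual: grad f(x) + sum_i lambda_i a_i = (0, 0)
  -> stationarity OK
Primal feasibility (all g_i <= 0): OK
Dual feasibility (all lambda_i >= 0): OK
Complementary slackness (lambda_i * g_i(x) = 0 for all i): FAILS

Verdict: the first failing condition is complementary_slackness -> comp.

comp


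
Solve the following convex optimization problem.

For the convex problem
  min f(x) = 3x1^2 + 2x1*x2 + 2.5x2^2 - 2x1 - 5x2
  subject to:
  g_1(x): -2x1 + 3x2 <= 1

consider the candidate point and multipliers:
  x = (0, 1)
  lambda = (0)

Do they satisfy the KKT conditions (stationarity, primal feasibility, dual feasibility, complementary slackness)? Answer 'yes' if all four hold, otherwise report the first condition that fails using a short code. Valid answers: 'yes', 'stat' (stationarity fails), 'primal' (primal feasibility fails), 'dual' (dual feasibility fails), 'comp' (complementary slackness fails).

Gradient of f: grad f(x) = Q x + c = (0, 0)
Constraint values g_i(x) = a_i^T x - b_i:
  g_1((0, 1)) = 2
Stationarity residual: grad f(x) + sum_i lambda_i a_i = (0, 0)
  -> stationarity OK
Primal feasibility (all g_i <= 0): FAILS
Dual feasibility (all lambda_i >= 0): OK
Complementary slackness (lambda_i * g_i(x) = 0 for all i): OK

Verdict: the first failing condition is primal_feasibility -> primal.

primal


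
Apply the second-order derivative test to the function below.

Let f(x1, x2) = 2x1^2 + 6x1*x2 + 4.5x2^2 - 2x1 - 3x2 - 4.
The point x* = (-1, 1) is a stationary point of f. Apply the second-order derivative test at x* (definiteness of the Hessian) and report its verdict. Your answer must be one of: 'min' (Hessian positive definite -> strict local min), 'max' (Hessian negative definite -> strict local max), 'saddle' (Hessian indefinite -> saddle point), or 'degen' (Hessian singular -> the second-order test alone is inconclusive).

Compute the Hessian H = grad^2 f:
  H = [[4, 6], [6, 9]]
Verify stationarity: grad f(x*) = H x* + g = (0, 0).
Eigenvalues of H: 0, 13.
H has a zero eigenvalue (singular; positive semidefinite but not definite), so H is neither positive definite, negative definite, nor indefinite. The second-order test alone is inconclusive -> degen.
(Indeed, f is constant along the null direction of H through x*, so x* is not a strict local extremum.)

degen


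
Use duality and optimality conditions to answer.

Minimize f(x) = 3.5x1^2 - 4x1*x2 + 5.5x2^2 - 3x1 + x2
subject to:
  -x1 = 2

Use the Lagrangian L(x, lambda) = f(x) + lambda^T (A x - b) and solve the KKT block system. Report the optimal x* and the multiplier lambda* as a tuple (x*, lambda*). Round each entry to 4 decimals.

Form the Lagrangian:
  L(x, lambda) = (1/2) x^T Q x + c^T x + lambda^T (A x - b)
Stationarity (grad_x L = 0): Q x + c + A^T lambda = 0.
Primal feasibility: A x = b.

This gives the KKT block system:
  [ Q   A^T ] [ x     ]   [-c ]
  [ A    0  ] [ lambda ] = [ b ]

Solving the linear system:
  x*      = (-2, -0.8182)
  lambda* = (-13.7273)
  f(x*)   = 16.3182

x* = (-2, -0.8182), lambda* = (-13.7273)


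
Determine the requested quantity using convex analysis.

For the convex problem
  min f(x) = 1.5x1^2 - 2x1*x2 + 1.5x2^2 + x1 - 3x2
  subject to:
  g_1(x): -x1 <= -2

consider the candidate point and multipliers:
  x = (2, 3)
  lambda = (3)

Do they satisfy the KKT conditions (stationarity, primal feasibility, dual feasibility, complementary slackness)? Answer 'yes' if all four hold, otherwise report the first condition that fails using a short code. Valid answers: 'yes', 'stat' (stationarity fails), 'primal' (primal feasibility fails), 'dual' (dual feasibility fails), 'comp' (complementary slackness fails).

Gradient of f: grad f(x) = Q x + c = (1, 2)
Constraint values g_i(x) = a_i^T x - b_i:
  g_1((2, 3)) = 0
Stationarity residual: grad f(x) + sum_i lambda_i a_i = (-2, 2)
  -> stationarity FAILS
Primal feasibility (all g_i <= 0): OK
Dual feasibility (all lambda_i >= 0): OK
Complementary slackness (lambda_i * g_i(x) = 0 for all i): OK

Verdict: the first failing condition is stationarity -> stat.

stat


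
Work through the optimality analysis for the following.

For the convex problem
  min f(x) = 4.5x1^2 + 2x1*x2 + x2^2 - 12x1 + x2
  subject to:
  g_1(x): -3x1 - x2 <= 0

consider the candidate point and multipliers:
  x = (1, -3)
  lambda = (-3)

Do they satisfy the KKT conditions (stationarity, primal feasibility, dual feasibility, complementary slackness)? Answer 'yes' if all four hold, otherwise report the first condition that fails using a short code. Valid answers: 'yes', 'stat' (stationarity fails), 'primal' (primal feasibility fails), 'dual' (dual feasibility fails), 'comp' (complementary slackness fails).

Gradient of f: grad f(x) = Q x + c = (-9, -3)
Constraint values g_i(x) = a_i^T x - b_i:
  g_1((1, -3)) = 0
Stationarity residual: grad f(x) + sum_i lambda_i a_i = (0, 0)
  -> stationarity OK
Primal feasibility (all g_i <= 0): OK
Dual feasibility (all lambda_i >= 0): FAILS
Complementary slackness (lambda_i * g_i(x) = 0 for all i): OK

Verdict: the first failing condition is dual_feasibility -> dual.

dual


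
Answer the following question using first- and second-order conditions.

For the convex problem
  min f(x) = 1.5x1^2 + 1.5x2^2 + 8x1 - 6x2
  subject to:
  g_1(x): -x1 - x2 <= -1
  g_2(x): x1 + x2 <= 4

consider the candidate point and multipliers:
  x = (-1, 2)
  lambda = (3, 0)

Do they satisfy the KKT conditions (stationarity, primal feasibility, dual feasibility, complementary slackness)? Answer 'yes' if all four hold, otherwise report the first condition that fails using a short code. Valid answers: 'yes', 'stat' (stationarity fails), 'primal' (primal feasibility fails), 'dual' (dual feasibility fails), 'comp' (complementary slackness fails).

Gradient of f: grad f(x) = Q x + c = (5, 0)
Constraint values g_i(x) = a_i^T x - b_i:
  g_1((-1, 2)) = 0
  g_2((-1, 2)) = -3
Stationarity residual: grad f(x) + sum_i lambda_i a_i = (2, -3)
  -> stationarity FAILS
Primal feasibility (all g_i <= 0): OK
Dual feasibility (all lambda_i >= 0): OK
Complementary slackness (lambda_i * g_i(x) = 0 for all i): OK

Verdict: the first failing condition is stationarity -> stat.

stat


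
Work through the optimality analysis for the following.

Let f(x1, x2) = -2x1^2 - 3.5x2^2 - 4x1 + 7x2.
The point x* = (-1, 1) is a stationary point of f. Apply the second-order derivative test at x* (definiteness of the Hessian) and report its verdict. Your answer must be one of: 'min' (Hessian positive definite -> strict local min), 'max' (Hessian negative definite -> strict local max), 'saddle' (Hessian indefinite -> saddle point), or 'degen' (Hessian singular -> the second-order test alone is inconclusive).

Compute the Hessian H = grad^2 f:
  H = [[-4, 0], [0, -7]]
Verify stationarity: grad f(x*) = H x* + g = (0, 0).
Eigenvalues of H: -7, -4.
Both eigenvalues < 0, so H is negative definite -> x* is a strict local max.

max


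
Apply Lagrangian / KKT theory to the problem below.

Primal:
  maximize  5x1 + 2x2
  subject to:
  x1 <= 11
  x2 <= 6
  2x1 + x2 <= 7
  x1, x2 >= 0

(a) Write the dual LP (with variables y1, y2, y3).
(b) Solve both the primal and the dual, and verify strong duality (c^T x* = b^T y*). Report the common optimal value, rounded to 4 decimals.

The standard primal-dual pair for 'max c^T x s.t. A x <= b, x >= 0' is:
  Dual:  min b^T y  s.t.  A^T y >= c,  y >= 0.

So the dual LP is:
  minimize  11y1 + 6y2 + 7y3
  subject to:
    y1 + 2y3 >= 5
    y2 + y3 >= 2
    y1, y2, y3 >= 0

Solving the primal: x* = (3.5, 0).
  primal value c^T x* = 17.5.
Solving the dual: y* = (0, 0, 2.5).
  dual value b^T y* = 17.5.
Strong duality: c^T x* = b^T y*. Confirmed.

17.5


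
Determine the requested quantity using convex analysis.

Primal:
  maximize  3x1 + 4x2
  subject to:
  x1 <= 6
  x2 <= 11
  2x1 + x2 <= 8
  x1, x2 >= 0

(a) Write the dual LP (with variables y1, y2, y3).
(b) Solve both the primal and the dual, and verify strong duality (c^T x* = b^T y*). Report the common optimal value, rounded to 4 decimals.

The standard primal-dual pair for 'max c^T x s.t. A x <= b, x >= 0' is:
  Dual:  min b^T y  s.t.  A^T y >= c,  y >= 0.

So the dual LP is:
  minimize  6y1 + 11y2 + 8y3
  subject to:
    y1 + 2y3 >= 3
    y2 + y3 >= 4
    y1, y2, y3 >= 0

Solving the primal: x* = (0, 8).
  primal value c^T x* = 32.
Solving the dual: y* = (0, 0, 4).
  dual value b^T y* = 32.
Strong duality: c^T x* = b^T y*. Confirmed.

32


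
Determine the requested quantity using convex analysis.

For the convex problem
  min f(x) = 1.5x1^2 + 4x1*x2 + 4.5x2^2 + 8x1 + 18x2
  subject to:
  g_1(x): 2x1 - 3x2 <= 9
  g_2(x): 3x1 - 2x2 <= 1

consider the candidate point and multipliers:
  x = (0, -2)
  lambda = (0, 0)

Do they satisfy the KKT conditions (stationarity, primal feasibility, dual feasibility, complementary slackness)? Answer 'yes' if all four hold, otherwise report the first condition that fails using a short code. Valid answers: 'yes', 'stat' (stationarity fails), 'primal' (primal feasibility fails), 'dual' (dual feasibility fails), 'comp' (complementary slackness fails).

Gradient of f: grad f(x) = Q x + c = (0, 0)
Constraint values g_i(x) = a_i^T x - b_i:
  g_1((0, -2)) = -3
  g_2((0, -2)) = 3
Stationarity residual: grad f(x) + sum_i lambda_i a_i = (0, 0)
  -> stationarity OK
Primal feasibility (all g_i <= 0): FAILS
Dual feasibility (all lambda_i >= 0): OK
Complementary slackness (lambda_i * g_i(x) = 0 for all i): OK

Verdict: the first failing condition is primal_feasibility -> primal.

primal


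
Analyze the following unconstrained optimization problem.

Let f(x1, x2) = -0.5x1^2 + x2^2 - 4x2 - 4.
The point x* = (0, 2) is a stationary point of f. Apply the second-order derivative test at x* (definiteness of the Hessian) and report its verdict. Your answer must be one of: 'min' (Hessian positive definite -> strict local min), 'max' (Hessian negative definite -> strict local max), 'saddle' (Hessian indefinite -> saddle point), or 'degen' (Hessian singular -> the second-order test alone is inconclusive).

Compute the Hessian H = grad^2 f:
  H = [[-1, 0], [0, 2]]
Verify stationarity: grad f(x*) = H x* + g = (0, 0).
Eigenvalues of H: -1, 2.
Eigenvalues have mixed signs, so H is indefinite -> x* is a saddle point.

saddle


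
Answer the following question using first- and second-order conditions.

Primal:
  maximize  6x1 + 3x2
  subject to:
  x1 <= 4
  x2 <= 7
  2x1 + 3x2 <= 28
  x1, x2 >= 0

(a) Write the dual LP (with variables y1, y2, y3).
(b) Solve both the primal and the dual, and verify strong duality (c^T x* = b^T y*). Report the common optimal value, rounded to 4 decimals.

The standard primal-dual pair for 'max c^T x s.t. A x <= b, x >= 0' is:
  Dual:  min b^T y  s.t.  A^T y >= c,  y >= 0.

So the dual LP is:
  minimize  4y1 + 7y2 + 28y3
  subject to:
    y1 + 2y3 >= 6
    y2 + 3y3 >= 3
    y1, y2, y3 >= 0

Solving the primal: x* = (4, 6.6667).
  primal value c^T x* = 44.
Solving the dual: y* = (4, 0, 1).
  dual value b^T y* = 44.
Strong duality: c^T x* = b^T y*. Confirmed.

44


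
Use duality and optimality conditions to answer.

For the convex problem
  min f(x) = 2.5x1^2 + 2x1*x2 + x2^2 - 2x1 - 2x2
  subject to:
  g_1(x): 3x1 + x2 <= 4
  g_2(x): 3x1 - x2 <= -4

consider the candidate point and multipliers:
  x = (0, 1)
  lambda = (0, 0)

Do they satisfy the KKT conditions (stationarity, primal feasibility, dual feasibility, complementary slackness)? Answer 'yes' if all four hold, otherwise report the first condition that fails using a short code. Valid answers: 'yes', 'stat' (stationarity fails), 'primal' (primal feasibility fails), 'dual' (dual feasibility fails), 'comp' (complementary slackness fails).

Gradient of f: grad f(x) = Q x + c = (0, 0)
Constraint values g_i(x) = a_i^T x - b_i:
  g_1((0, 1)) = -3
  g_2((0, 1)) = 3
Stationarity residual: grad f(x) + sum_i lambda_i a_i = (0, 0)
  -> stationarity OK
Primal feasibility (all g_i <= 0): FAILS
Dual feasibility (all lambda_i >= 0): OK
Complementary slackness (lambda_i * g_i(x) = 0 for all i): OK

Verdict: the first failing condition is primal_feasibility -> primal.

primal


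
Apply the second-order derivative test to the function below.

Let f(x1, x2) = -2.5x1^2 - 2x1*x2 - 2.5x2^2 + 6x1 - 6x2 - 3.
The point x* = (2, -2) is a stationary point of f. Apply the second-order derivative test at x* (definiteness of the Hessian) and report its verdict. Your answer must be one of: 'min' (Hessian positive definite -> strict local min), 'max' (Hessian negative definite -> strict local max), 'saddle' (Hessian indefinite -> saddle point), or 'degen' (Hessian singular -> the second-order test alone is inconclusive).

Compute the Hessian H = grad^2 f:
  H = [[-5, -2], [-2, -5]]
Verify stationarity: grad f(x*) = H x* + g = (0, 0).
Eigenvalues of H: -7, -3.
Both eigenvalues < 0, so H is negative definite -> x* is a strict local max.

max


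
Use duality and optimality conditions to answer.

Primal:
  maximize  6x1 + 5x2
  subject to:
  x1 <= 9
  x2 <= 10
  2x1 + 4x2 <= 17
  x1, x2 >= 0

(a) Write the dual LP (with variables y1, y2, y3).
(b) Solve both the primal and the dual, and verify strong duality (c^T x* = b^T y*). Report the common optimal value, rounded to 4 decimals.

The standard primal-dual pair for 'max c^T x s.t. A x <= b, x >= 0' is:
  Dual:  min b^T y  s.t.  A^T y >= c,  y >= 0.

So the dual LP is:
  minimize  9y1 + 10y2 + 17y3
  subject to:
    y1 + 2y3 >= 6
    y2 + 4y3 >= 5
    y1, y2, y3 >= 0

Solving the primal: x* = (8.5, 0).
  primal value c^T x* = 51.
Solving the dual: y* = (0, 0, 3).
  dual value b^T y* = 51.
Strong duality: c^T x* = b^T y*. Confirmed.

51


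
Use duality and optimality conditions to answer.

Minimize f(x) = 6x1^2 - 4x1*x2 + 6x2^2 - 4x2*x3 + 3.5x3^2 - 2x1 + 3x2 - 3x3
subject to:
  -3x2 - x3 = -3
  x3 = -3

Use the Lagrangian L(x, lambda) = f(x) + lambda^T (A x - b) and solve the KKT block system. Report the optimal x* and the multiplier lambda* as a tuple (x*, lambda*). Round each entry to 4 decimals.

Form the Lagrangian:
  L(x, lambda) = (1/2) x^T Q x + c^T x + lambda^T (A x - b)
Stationarity (grad_x L = 0): Q x + c + A^T lambda = 0.
Primal feasibility: A x = b.

This gives the KKT block system:
  [ Q   A^T ] [ x     ]   [-c ]
  [ A    0  ] [ lambda ] = [ b ]

Solving the linear system:
  x*      = (0.8333, 2, -3)
  lambda* = (11.8889, 43.8889)
  f(x*)   = 90.3333

x* = (0.8333, 2, -3), lambda* = (11.8889, 43.8889)


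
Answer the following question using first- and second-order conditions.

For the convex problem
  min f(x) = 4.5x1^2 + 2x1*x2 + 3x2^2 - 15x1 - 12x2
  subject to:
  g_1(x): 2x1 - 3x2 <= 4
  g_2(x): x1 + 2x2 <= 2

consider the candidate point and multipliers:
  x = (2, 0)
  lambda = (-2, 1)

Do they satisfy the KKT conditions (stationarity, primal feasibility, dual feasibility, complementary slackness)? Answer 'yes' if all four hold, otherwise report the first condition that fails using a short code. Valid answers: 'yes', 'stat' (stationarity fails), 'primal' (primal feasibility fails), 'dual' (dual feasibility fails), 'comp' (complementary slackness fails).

Gradient of f: grad f(x) = Q x + c = (3, -8)
Constraint values g_i(x) = a_i^T x - b_i:
  g_1((2, 0)) = 0
  g_2((2, 0)) = 0
Stationarity residual: grad f(x) + sum_i lambda_i a_i = (0, 0)
  -> stationarity OK
Primal feasibility (all g_i <= 0): OK
Dual feasibility (all lambda_i >= 0): FAILS
Complementary slackness (lambda_i * g_i(x) = 0 for all i): OK

Verdict: the first failing condition is dual_feasibility -> dual.

dual


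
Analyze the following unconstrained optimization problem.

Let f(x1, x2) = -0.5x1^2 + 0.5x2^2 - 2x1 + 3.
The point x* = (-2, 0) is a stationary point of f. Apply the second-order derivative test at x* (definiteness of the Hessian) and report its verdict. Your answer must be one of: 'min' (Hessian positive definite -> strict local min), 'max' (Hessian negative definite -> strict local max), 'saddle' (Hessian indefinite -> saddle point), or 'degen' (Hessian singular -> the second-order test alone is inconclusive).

Compute the Hessian H = grad^2 f:
  H = [[-1, 0], [0, 1]]
Verify stationarity: grad f(x*) = H x* + g = (0, 0).
Eigenvalues of H: -1, 1.
Eigenvalues have mixed signs, so H is indefinite -> x* is a saddle point.

saddle


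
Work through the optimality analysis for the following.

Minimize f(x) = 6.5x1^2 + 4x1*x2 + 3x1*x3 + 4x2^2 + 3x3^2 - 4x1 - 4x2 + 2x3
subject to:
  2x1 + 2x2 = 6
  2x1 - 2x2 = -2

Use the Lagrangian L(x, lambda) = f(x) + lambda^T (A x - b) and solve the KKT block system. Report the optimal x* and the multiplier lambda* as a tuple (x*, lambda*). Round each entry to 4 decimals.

Form the Lagrangian:
  L(x, lambda) = (1/2) x^T Q x + c^T x + lambda^T (A x - b)
Stationarity (grad_x L = 0): Q x + c + A^T lambda = 0.
Primal feasibility: A x = b.

This gives the KKT block system:
  [ Q   A^T ] [ x     ]   [-c ]
  [ A    0  ] [ lambda ] = [ b ]

Solving the linear system:
  x*      = (1, 2, -0.8333)
  lambda* = (-7.625, 0.375)
  f(x*)   = 16.4167

x* = (1, 2, -0.8333), lambda* = (-7.625, 0.375)


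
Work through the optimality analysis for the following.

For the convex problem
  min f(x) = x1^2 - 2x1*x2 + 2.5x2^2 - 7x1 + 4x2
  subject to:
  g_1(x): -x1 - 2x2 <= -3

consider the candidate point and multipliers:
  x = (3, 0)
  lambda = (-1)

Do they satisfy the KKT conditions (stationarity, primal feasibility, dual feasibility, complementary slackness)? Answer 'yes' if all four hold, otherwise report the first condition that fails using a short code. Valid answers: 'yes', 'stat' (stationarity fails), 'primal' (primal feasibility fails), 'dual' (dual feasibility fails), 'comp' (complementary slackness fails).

Gradient of f: grad f(x) = Q x + c = (-1, -2)
Constraint values g_i(x) = a_i^T x - b_i:
  g_1((3, 0)) = 0
Stationarity residual: grad f(x) + sum_i lambda_i a_i = (0, 0)
  -> stationarity OK
Primal feasibility (all g_i <= 0): OK
Dual feasibility (all lambda_i >= 0): FAILS
Complementary slackness (lambda_i * g_i(x) = 0 for all i): OK

Verdict: the first failing condition is dual_feasibility -> dual.

dual


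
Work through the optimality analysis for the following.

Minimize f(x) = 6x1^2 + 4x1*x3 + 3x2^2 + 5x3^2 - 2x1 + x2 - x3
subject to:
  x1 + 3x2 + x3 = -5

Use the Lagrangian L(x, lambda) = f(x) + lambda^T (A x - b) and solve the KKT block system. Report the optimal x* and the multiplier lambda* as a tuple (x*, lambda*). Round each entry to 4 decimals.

Form the Lagrangian:
  L(x, lambda) = (1/2) x^T Q x + c^T x + lambda^T (A x - b)
Stationarity (grad_x L = 0): Q x + c + A^T lambda = 0.
Primal feasibility: A x = b.

This gives the KKT block system:
  [ Q   A^T ] [ x     ]   [-c ]
  [ A    0  ] [ lambda ] = [ b ]

Solving the linear system:
  x*      = (-0.0118, -1.602, -0.1824)
  lambda* = (2.8706)
  f(x*)   = 6.4784

x* = (-0.0118, -1.602, -0.1824), lambda* = (2.8706)


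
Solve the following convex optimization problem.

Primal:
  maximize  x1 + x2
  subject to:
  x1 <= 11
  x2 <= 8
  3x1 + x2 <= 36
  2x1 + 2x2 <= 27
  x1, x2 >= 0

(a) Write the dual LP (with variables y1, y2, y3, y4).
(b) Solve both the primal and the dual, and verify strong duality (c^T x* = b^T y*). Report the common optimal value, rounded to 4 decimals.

The standard primal-dual pair for 'max c^T x s.t. A x <= b, x >= 0' is:
  Dual:  min b^T y  s.t.  A^T y >= c,  y >= 0.

So the dual LP is:
  minimize  11y1 + 8y2 + 36y3 + 27y4
  subject to:
    y1 + 3y3 + 2y4 >= 1
    y2 + y3 + 2y4 >= 1
    y1, y2, y3, y4 >= 0

Solving the primal: x* = (11, 2.5).
  primal value c^T x* = 13.5.
Solving the dual: y* = (0, 0, 0, 0.5).
  dual value b^T y* = 13.5.
Strong duality: c^T x* = b^T y*. Confirmed.

13.5


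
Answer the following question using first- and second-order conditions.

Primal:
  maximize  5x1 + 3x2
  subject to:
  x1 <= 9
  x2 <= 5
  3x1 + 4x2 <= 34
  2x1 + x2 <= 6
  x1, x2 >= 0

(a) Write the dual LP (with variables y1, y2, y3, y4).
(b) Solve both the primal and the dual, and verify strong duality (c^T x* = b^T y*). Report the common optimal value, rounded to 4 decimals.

The standard primal-dual pair for 'max c^T x s.t. A x <= b, x >= 0' is:
  Dual:  min b^T y  s.t.  A^T y >= c,  y >= 0.

So the dual LP is:
  minimize  9y1 + 5y2 + 34y3 + 6y4
  subject to:
    y1 + 3y3 + 2y4 >= 5
    y2 + 4y3 + y4 >= 3
    y1, y2, y3, y4 >= 0

Solving the primal: x* = (0.5, 5).
  primal value c^T x* = 17.5.
Solving the dual: y* = (0, 0.5, 0, 2.5).
  dual value b^T y* = 17.5.
Strong duality: c^T x* = b^T y*. Confirmed.

17.5


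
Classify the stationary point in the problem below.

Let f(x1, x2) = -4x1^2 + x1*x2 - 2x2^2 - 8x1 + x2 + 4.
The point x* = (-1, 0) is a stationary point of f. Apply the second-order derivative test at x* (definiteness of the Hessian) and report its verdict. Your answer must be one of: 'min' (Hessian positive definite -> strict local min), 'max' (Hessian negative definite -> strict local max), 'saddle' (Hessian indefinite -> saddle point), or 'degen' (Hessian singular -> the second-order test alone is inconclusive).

Compute the Hessian H = grad^2 f:
  H = [[-8, 1], [1, -4]]
Verify stationarity: grad f(x*) = H x* + g = (0, 0).
Eigenvalues of H: -8.2361, -3.7639.
Both eigenvalues < 0, so H is negative definite -> x* is a strict local max.

max


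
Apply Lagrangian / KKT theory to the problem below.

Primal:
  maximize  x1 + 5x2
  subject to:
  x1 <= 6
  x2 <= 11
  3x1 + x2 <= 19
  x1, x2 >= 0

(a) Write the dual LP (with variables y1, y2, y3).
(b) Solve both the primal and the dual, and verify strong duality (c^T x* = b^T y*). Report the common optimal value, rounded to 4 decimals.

The standard primal-dual pair for 'max c^T x s.t. A x <= b, x >= 0' is:
  Dual:  min b^T y  s.t.  A^T y >= c,  y >= 0.

So the dual LP is:
  minimize  6y1 + 11y2 + 19y3
  subject to:
    y1 + 3y3 >= 1
    y2 + y3 >= 5
    y1, y2, y3 >= 0

Solving the primal: x* = (2.6667, 11).
  primal value c^T x* = 57.6667.
Solving the dual: y* = (0, 4.6667, 0.3333).
  dual value b^T y* = 57.6667.
Strong duality: c^T x* = b^T y*. Confirmed.

57.6667


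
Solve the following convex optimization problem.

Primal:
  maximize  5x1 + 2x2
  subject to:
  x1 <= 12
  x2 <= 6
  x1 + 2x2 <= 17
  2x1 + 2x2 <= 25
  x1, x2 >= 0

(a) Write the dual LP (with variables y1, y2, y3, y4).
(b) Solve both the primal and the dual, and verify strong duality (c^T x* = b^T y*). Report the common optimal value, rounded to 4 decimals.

The standard primal-dual pair for 'max c^T x s.t. A x <= b, x >= 0' is:
  Dual:  min b^T y  s.t.  A^T y >= c,  y >= 0.

So the dual LP is:
  minimize  12y1 + 6y2 + 17y3 + 25y4
  subject to:
    y1 + y3 + 2y4 >= 5
    y2 + 2y3 + 2y4 >= 2
    y1, y2, y3, y4 >= 0

Solving the primal: x* = (12, 0.5).
  primal value c^T x* = 61.
Solving the dual: y* = (3, 0, 0, 1).
  dual value b^T y* = 61.
Strong duality: c^T x* = b^T y*. Confirmed.

61


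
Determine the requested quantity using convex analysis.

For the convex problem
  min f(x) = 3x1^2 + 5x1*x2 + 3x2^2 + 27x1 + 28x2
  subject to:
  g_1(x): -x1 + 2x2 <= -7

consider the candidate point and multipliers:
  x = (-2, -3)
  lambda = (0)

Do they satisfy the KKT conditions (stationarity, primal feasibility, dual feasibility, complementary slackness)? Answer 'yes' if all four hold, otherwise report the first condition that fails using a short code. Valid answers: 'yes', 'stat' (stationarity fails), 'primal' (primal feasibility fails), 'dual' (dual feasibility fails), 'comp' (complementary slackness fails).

Gradient of f: grad f(x) = Q x + c = (0, 0)
Constraint values g_i(x) = a_i^T x - b_i:
  g_1((-2, -3)) = 3
Stationarity residual: grad f(x) + sum_i lambda_i a_i = (0, 0)
  -> stationarity OK
Primal feasibility (all g_i <= 0): FAILS
Dual feasibility (all lambda_i >= 0): OK
Complementary slackness (lambda_i * g_i(x) = 0 for all i): OK

Verdict: the first failing condition is primal_feasibility -> primal.

primal


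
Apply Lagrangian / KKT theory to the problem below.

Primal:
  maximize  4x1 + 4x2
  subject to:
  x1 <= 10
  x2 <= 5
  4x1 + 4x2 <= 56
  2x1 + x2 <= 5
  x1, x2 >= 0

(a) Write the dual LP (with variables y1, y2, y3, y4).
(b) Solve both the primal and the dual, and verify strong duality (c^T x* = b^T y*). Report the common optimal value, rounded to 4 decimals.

The standard primal-dual pair for 'max c^T x s.t. A x <= b, x >= 0' is:
  Dual:  min b^T y  s.t.  A^T y >= c,  y >= 0.

So the dual LP is:
  minimize  10y1 + 5y2 + 56y3 + 5y4
  subject to:
    y1 + 4y3 + 2y4 >= 4
    y2 + 4y3 + y4 >= 4
    y1, y2, y3, y4 >= 0

Solving the primal: x* = (0, 5).
  primal value c^T x* = 20.
Solving the dual: y* = (0, 2, 0, 2).
  dual value b^T y* = 20.
Strong duality: c^T x* = b^T y*. Confirmed.

20


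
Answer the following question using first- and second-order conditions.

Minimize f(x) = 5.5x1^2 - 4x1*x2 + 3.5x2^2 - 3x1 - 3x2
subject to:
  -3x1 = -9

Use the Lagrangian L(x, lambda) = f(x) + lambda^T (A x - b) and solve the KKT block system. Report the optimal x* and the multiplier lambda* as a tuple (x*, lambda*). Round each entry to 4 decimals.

Form the Lagrangian:
  L(x, lambda) = (1/2) x^T Q x + c^T x + lambda^T (A x - b)
Stationarity (grad_x L = 0): Q x + c + A^T lambda = 0.
Primal feasibility: A x = b.

This gives the KKT block system:
  [ Q   A^T ] [ x     ]   [-c ]
  [ A    0  ] [ lambda ] = [ b ]

Solving the linear system:
  x*      = (3, 2.1429)
  lambda* = (7.1429)
  f(x*)   = 24.4286

x* = (3, 2.1429), lambda* = (7.1429)


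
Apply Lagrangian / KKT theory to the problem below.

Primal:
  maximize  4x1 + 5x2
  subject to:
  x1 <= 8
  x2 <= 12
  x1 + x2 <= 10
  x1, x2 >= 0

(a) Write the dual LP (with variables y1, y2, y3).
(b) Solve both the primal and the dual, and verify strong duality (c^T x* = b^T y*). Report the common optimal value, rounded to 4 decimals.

The standard primal-dual pair for 'max c^T x s.t. A x <= b, x >= 0' is:
  Dual:  min b^T y  s.t.  A^T y >= c,  y >= 0.

So the dual LP is:
  minimize  8y1 + 12y2 + 10y3
  subject to:
    y1 + y3 >= 4
    y2 + y3 >= 5
    y1, y2, y3 >= 0

Solving the primal: x* = (0, 10).
  primal value c^T x* = 50.
Solving the dual: y* = (0, 0, 5).
  dual value b^T y* = 50.
Strong duality: c^T x* = b^T y*. Confirmed.

50


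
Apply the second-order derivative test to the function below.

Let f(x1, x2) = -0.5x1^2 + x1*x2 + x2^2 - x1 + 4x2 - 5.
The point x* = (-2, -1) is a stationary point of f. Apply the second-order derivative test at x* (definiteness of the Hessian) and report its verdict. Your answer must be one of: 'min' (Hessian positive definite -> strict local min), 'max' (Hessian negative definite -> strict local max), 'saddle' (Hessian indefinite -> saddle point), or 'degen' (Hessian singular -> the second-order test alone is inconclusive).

Compute the Hessian H = grad^2 f:
  H = [[-1, 1], [1, 2]]
Verify stationarity: grad f(x*) = H x* + g = (0, 0).
Eigenvalues of H: -1.3028, 2.3028.
Eigenvalues have mixed signs, so H is indefinite -> x* is a saddle point.

saddle


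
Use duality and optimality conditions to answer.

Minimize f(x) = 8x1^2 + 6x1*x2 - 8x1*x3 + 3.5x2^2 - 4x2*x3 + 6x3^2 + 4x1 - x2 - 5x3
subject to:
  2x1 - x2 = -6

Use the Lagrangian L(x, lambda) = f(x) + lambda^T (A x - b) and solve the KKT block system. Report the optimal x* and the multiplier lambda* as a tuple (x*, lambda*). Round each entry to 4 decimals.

Form the Lagrangian:
  L(x, lambda) = (1/2) x^T Q x + c^T x + lambda^T (A x - b)
Stationarity (grad_x L = 0): Q x + c + A^T lambda = 0.
Primal feasibility: A x = b.

This gives the KKT block system:
  [ Q   A^T ] [ x     ]   [-c ]
  [ A    0  ] [ lambda ] = [ b ]

Solving the linear system:
  x*      = (-1.7857, 2.4286, 0.0357)
  lambda* = (5.1429)
  f(x*)   = 10.5536

x* = (-1.7857, 2.4286, 0.0357), lambda* = (5.1429)


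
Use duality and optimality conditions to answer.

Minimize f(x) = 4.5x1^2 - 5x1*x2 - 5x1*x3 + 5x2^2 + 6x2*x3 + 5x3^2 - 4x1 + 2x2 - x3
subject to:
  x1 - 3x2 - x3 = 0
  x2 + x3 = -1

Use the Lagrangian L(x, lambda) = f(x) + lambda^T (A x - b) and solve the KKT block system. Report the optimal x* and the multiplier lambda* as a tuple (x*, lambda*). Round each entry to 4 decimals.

Form the Lagrangian:
  L(x, lambda) = (1/2) x^T Q x + c^T x + lambda^T (A x - b)
Stationarity (grad_x L = 0): Q x + c + A^T lambda = 0.
Primal feasibility: A x = b.

This gives the KKT block system:
  [ Q   A^T ] [ x     ]   [-c ]
  [ A    0  ] [ lambda ] = [ b ]

Solving the linear system:
  x*      = (-0.5909, 0.2045, -1.2045)
  lambda* = (4.3182, 13.1818)
  f(x*)   = 8.5795

x* = (-0.5909, 0.2045, -1.2045), lambda* = (4.3182, 13.1818)


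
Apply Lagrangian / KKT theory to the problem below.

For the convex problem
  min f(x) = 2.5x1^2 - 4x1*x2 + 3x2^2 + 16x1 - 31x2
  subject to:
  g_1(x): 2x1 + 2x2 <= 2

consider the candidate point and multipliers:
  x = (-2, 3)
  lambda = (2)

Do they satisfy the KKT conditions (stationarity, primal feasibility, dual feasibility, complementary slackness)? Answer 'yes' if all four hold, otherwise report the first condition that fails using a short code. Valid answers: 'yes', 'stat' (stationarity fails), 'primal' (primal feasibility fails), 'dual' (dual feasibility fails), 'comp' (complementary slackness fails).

Gradient of f: grad f(x) = Q x + c = (-6, -5)
Constraint values g_i(x) = a_i^T x - b_i:
  g_1((-2, 3)) = 0
Stationarity residual: grad f(x) + sum_i lambda_i a_i = (-2, -1)
  -> stationarity FAILS
Primal feasibility (all g_i <= 0): OK
Dual feasibility (all lambda_i >= 0): OK
Complementary slackness (lambda_i * g_i(x) = 0 for all i): OK

Verdict: the first failing condition is stationarity -> stat.

stat
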